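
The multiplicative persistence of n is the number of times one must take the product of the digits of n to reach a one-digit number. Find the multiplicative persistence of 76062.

1

76062 → 0 (1 step)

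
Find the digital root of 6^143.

The digital root of n equals n mod 9 (or 9 when 9 | n), so we need 6^143 mod 9.
6^143 ≡ 0 (mod 9), so the digital root is 9.

9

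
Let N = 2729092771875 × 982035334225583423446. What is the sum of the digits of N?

129

2729092771875 × 982035334225583423446 = 2680065532360889521631296004381250
Sum of its 34 digits: 129.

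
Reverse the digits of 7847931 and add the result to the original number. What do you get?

9245418

Reverse of 7847931 is 1397487.
7847931 + 1397487 = 9245418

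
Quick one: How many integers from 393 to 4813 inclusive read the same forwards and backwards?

The integers in [393, 4813] that read the same forwards and backwards: 393, 404, 414, 424, 434, 444, …, 4664, 4774.
99 qualify.

99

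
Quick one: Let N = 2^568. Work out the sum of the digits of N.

2^568 = 966134380754314586173837972732996836074731832426608749664308812862879785572390106134048441645480644490615904007875544294341269665260746913935727168366770187174245203705856
Sum of its 171 digits: 790.

790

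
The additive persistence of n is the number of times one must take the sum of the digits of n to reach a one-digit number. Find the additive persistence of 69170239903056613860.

3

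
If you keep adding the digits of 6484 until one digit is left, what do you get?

4

6+4+8+4 = 22
2+2 = 4
(Equivalently, 6484 mod 9 = 4.)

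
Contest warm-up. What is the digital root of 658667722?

6+5+8+6+6+7+7+2+2 = 49
4+9 = 13
1+3 = 4
(Equivalently, 658667722 mod 9 = 4.)

4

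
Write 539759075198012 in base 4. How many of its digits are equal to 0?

8

539759075198012 in base 4 is 1322232201303330100100330.
The digit 0 appears 8 times.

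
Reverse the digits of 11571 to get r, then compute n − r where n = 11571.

-5940

Reverse of 11571 is 17511.
11571 − 17511 = -5940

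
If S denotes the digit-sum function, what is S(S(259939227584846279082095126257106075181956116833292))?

7

First digit sum: 232.
2+3+2 = 7.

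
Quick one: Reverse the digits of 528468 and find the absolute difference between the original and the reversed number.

336357

Reverse of 528468 is 864825.
|528468 − 864825| = 336357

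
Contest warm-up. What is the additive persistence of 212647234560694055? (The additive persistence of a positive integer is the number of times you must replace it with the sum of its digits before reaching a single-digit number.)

212647234560694055 → 71 → 8 (2 steps)

2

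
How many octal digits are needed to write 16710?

5

16710 in base 8 is 40506, which has 5 digits.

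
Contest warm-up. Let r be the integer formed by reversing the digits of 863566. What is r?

665368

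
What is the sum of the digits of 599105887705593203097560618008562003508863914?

196

5+9+9+1+0+5+8+8+7+7+0+5+5+9+3+2+0+3+0+9+7+5+6+0+6+1+8+0+0+8+5+6+2+0+0+3+5+0+8+8+6+3+9+1+4 = 196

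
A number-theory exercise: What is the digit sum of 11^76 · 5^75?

596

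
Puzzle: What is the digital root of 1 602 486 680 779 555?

1+6+0+2+4+8+6+6+8+0+7+7+9+5+5+5 = 79
7+9 = 16
1+6 = 7

7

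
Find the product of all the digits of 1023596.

0

1×0×2×3×5×9×6 = 0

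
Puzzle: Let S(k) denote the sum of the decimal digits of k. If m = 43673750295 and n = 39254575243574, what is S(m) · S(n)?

S(43673750295) = 4+3+6+7+3+7+5+0+2+9+5 = 51.
S(39254575243574) = 3+9+2+5+4+5+7+5+2+4+3+5+7+4 = 65.
51 · 65 = 3315.

3315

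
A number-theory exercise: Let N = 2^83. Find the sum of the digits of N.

2^83 = 9671406556917033397649408
Sum of its 25 digits: 122.

122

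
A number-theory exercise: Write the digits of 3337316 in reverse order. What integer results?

Reversing 3337316 gives 6137333.

6137333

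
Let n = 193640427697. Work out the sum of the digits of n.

58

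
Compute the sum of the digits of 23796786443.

2+3+7+9+6+7+8+6+4+4+3 = 59

59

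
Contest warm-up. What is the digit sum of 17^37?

17^37 = 3362095853201812742282475234995233875224247377
Sum of its 46 digits: 197.

197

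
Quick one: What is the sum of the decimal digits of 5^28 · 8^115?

437

5^28 · 8^115 = 2669983794901137602993777132711940143253380652945815962433802009777774657225800687528702608670720000000000000000000000000000
Sum of its 124 digits: 437.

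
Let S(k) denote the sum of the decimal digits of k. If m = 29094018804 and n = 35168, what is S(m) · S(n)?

1035

S(29094018804) = 2+9+0+9+4+0+1+8+8+0+4 = 45.
S(35168) = 3+5+1+6+8 = 23.
45 · 23 = 1035.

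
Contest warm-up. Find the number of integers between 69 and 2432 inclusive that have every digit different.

1364

The integers in [69, 2432] that have every digit different: 69, 70, 71, 72, 73, 74, …, 2430, 2431.
1364 qualify.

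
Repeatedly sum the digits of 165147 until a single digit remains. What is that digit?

1+6+5+1+4+7 = 24
2+4 = 6
(Equivalently, 165147 mod 9 = 6.)

6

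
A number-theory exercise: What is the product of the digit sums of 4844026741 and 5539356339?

S(4844026741) = 4+8+4+4+0+2+6+7+4+1 = 40.
S(5539356339) = 5+5+3+9+3+5+6+3+3+9 = 51.
40 · 51 = 2040.

2040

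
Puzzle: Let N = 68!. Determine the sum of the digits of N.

342

68! = 2480035542436830599600990418569171581047399201355367672371710738018221445712183296000000000000000
Sum of its 97 digits: 342.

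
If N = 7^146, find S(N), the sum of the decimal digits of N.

517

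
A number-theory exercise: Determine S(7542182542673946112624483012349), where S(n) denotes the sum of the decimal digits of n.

125

7+5+4+2+1+8+2+5+4+2+6+7+3+9+4+6+1+1+2+6+2+4+4+8+3+0+1+2+3+4+9 = 125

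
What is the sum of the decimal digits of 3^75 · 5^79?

3^75 · 5^79 = 10062929881127953554303142895527907943005175745733968672990243931053555570542812347412109375
Sum of its 92 digits: 396.

396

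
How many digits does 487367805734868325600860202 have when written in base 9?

487367805734868325600860202 in base 9 is 8337836740832875007343824711, which has 28 digits.

28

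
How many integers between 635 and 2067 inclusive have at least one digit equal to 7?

The integers in [635, 2067] that have at least one digit equal to 7: 637, 647, 657, 667, 670, 671, …, 2057, 2067.
432 qualify.

432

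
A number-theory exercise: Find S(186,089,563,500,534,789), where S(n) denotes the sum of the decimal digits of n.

87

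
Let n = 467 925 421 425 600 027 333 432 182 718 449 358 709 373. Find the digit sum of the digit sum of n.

11

First digit sum: 173.
1+7+3 = 11.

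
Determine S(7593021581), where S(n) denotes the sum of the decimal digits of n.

41

7+5+9+3+0+2+1+5+8+1 = 41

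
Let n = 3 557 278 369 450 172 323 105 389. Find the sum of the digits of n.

108

3+5+5+7+2+7+8+3+6+9+4+5+0+1+7+2+3+2+3+1+0+5+3+8+9 = 108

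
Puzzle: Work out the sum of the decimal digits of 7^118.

7^118 = 5267065530394883184651384028840252727177370209716317304311848947467915376271784433951441748896850449
Sum of its 100 digits: 457.

457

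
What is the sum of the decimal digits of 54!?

261

54! = 230843697339241380472092742683027581083278564571807941132288000000000000
Sum of its 72 digits: 261.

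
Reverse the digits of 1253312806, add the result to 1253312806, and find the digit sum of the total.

Reversal of 1253312806 is 6082133521; 1253312806 + 6082133521 = 7335446327.
Digit sum of 7335446327: 7+3+3+5+4+4+6+3+2+7 = 44.

44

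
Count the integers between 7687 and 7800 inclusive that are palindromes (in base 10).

The integers in [7687, 7800] that are palindromes (in base 10): 7777.
1 qualifies.

1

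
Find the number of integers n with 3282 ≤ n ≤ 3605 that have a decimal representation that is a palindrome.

3

The integers in [3282, 3605] that have a decimal representation that is a palindrome: 3333, 3443, 3553.
3 qualify.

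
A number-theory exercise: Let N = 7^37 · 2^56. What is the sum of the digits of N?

208

7^37 · 2^56 = 1337541413521643180627938884854071730677064138752
Sum of its 49 digits: 208.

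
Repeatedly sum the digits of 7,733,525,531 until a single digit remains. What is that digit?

5

7+7+3+3+5+2+5+5+3+1 = 41
4+1 = 5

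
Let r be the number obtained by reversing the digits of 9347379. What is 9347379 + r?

Reverse of 9347379 is 9737439.
9347379 + 9737439 = 19084818

19084818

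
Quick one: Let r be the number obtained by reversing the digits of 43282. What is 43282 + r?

71516

Reverse of 43282 is 28234.
43282 + 28234 = 71516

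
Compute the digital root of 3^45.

The digital root of n equals n mod 9 (or 9 when 9 | n), so we need 3^45 mod 9.
3^45 ≡ 0 (mod 9), so the digital root is 9.

9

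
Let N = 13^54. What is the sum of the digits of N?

13^54 = 1422135653750684847524758738836375672734734444846971695885689
Sum of its 61 digits: 316.

316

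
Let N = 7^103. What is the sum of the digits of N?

7^103 = 1109425442801291991031214184801374366124020697224286512520326098667350170655466324580343
Sum of its 88 digits: 331.

331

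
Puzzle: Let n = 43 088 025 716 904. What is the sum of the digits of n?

57

4+3+0+8+8+0+2+5+7+1+6+9+0+4 = 57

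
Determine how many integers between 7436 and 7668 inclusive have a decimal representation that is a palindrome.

3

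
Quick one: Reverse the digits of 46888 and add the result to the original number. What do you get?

135752

Reverse of 46888 is 88864.
46888 + 88864 = 135752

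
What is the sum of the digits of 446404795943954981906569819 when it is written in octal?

85

446404795943954981906569819 in base 8 is 270501710752001703425243055133.
Digit sum: 2+7+0+5+0+1+7+1+0+7+5+2+0+0+1+7+0+3+4+2+5+2+4+3+0+5+5+1+3+3 = 85.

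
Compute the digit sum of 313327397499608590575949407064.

148

3+1+3+3+2+7+3+9+7+4+9+9+6+0+8+5+9+0+5+7+5+9+4+9+4+0+7+0+6+4 = 148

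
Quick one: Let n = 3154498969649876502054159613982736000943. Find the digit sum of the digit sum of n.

10

First digit sum: 190.
1+9+0 = 10.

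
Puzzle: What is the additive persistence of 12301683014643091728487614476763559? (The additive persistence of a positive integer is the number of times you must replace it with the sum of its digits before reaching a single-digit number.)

2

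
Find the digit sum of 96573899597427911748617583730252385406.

9+6+5+7+3+8+9+9+5+9+7+4+2+7+9+1+1+7+4+8+6+1+7+5+8+3+7+3+0+2+5+2+3+8+5+4+0+6 = 195

195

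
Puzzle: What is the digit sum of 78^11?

78^11 = 650190514836423555072
Sum of its 21 digits: 81.

81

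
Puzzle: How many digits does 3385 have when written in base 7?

5

3385 in base 7 is 12604, which has 5 digits.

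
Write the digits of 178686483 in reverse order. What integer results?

384686871

Reversing 178686483 gives 384686871.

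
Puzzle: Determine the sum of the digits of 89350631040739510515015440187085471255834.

157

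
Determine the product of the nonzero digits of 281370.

2×8×1×3×7 = 336

336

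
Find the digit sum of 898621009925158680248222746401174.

141

8+9+8+6+2+1+0+0+9+9+2+5+1+5+8+6+8+0+2+4+8+2+2+2+7+4+6+4+0+1+1+7+4 = 141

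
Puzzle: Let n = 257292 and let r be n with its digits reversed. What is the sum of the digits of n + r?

18

Reversal of 257292 is 292752; 257292 + 292752 = 550044.
Digit sum of 550044: 5+5+0+0+4+4 = 18.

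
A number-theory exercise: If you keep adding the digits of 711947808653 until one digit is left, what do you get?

5

7+1+1+9+4+7+8+0+8+6+5+3 = 59
5+9 = 14
1+4 = 5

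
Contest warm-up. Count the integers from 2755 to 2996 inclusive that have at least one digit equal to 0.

The integers in [2755, 2996] that have at least one digit equal to 0: 2760, 2770, 2780, 2790, 2800, 2801, …, 2980, 2990.
42 qualify.

42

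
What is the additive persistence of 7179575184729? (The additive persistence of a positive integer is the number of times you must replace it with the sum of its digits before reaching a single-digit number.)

2

7179575184729 → 72 → 9 (2 steps)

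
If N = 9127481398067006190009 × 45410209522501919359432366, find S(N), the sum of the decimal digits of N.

9127481398067006190009 × 45410209522501919359432366 = 414480842698961496500128261273792988682580431294
Sum of its 48 digits: 225.

225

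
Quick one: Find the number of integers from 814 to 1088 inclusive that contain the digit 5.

55

The integers in [814, 1088] that contain the digit 5: 815, 825, 835, 845, 850, 851, …, 1075, 1085.
55 qualify.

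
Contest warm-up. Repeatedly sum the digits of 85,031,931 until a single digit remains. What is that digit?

3

8+5+0+3+1+9+3+1 = 30
3+0 = 3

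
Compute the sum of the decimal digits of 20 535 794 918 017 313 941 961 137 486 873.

2+0+5+3+5+7+9+4+9+1+8+0+1+7+3+1+3+9+4+1+9+6+1+1+3+7+4+8+6+8+7+3 = 145

145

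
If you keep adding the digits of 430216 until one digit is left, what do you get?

4+3+0+2+1+6 = 16
1+6 = 7

7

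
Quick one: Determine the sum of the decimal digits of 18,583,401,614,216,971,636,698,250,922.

125

1+8+5+8+3+4+0+1+6+1+4+2+1+6+9+7+1+6+3+6+6+9+8+2+5+0+9+2+2 = 125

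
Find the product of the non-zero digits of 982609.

7776

9×8×2×6×9 = 7776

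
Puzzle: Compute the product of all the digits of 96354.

3240

9×6×3×5×4 = 3240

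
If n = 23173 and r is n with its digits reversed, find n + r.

Reverse of 23173 is 37132.
23173 + 37132 = 60305

60305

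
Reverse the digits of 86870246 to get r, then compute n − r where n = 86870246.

Reverse of 86870246 is 64207868.
86870246 − 64207868 = 22662378

22662378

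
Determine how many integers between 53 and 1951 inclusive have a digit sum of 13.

147

The integers in [53, 1951] that have a digit sum of 13: 58, 67, 76, 85, 94, 139, …, 1921, 1930.
147 qualify.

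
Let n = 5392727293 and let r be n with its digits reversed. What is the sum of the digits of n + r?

26

Reversal of 5392727293 is 3927272935; 5392727293 + 3927272935 = 9320000228.
Digit sum of 9320000228: 9+3+2+0+0+0+0+2+2+8 = 26.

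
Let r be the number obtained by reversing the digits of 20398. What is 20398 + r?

109700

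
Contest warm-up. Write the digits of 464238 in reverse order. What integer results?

832464

Reversing 464238 gives 832464.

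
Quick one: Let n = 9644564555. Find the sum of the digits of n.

53

9+6+4+4+5+6+4+5+5+5 = 53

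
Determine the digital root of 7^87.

1

The digital root of n equals n mod 9 (or 9 when 9 | n), so we need 7^87 mod 9.
7^87 ≡ 1 (mod 9), so the digital root is 1.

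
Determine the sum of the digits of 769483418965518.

84

7+6+9+4+8+3+4+1+8+9+6+5+5+1+8 = 84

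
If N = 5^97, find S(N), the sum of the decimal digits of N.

5^97 = 63108872417680944432938285222622898373856514808721840381622314453125
Sum of its 68 digits: 293.

293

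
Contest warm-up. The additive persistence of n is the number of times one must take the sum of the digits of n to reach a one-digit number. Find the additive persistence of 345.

345 → 12 → 3 (2 steps)

2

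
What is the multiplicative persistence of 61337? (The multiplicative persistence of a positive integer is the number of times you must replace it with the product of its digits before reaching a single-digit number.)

61337 → 378 → 168 → 48 → 32 → 6 (5 steps)

5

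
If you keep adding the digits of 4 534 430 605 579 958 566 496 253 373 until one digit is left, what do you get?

1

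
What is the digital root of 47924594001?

9

4+7+9+2+4+5+9+4+0+0+1 = 45
4+5 = 9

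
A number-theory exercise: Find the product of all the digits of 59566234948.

5×9×5×6×6×2×3×4×9×4×8 = 55987200

55987200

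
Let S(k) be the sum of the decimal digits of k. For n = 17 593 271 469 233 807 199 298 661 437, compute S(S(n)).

First digit sum: 142.
1+4+2 = 7.

7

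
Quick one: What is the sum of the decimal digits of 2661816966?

2+6+6+1+8+1+6+9+6+6 = 51

51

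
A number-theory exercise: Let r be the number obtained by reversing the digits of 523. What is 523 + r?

848

Reverse of 523 is 325.
523 + 325 = 848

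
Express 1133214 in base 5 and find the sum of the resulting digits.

22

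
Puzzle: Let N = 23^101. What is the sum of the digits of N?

23^101 = 342382404646349906057205801490874347335703752037431479791270728812115965406404621099504973295378976497369961620127288149768965118187148023
Sum of its 138 digits: 623.

623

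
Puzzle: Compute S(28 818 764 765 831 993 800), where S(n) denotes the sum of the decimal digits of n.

103

2+8+8+1+8+7+6+4+7+6+5+8+3+1+9+9+3+8+0+0 = 103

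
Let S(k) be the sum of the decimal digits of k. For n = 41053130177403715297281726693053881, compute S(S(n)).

First digit sum: 139.
1+3+9 = 13.

13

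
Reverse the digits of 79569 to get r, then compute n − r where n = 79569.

Reverse of 79569 is 96597.
79569 − 96597 = -17028

-17028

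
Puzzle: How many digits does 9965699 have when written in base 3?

9965699 in base 3 is 200202022100222, which has 15 digits.

15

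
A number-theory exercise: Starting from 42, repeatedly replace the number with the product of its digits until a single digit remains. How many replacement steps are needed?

42 → 8 (1 step)

1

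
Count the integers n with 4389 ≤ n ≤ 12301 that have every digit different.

3186

The integers in [4389, 12301] that have every digit different: 4389, 4390, 4391, 4392, 4395, 4396, …, 12097, 12098.
3186 qualify.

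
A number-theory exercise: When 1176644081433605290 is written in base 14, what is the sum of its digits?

103

1176644081433605290 in base 14 is 77C6485598A73642.
Digit sum: 7+7+12+6+4+8+5+5+9+8+10+7+3+6+4+2 = 103.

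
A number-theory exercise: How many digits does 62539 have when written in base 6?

7

62539 in base 6 is 1201311, which has 7 digits.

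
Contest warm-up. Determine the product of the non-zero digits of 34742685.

161280

3×4×7×4×2×6×8×5 = 161280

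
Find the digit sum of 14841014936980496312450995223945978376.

1+4+8+4+1+0+1+4+9+3+6+9+8+0+4+9+6+3+1+2+4+5+0+9+9+5+2+2+3+9+4+5+9+7+8+3+7+6 = 180

180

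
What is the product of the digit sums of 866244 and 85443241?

930

S(866244) = 8+6+6+2+4+4 = 30.
S(85443241) = 8+5+4+4+3+2+4+1 = 31.
30 · 31 = 930.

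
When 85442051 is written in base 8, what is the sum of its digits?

30

85442051 in base 8 is 505737003.
Digit sum: 5+0+5+7+3+7+0+0+3 = 30.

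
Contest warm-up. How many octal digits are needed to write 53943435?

53943435 in base 8 is 315616213, which has 9 digits.

9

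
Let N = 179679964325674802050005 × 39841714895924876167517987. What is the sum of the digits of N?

219

179679964325674802050005 × 39841714895924876167517987 = 7158757911173488108547159479614130680420310939935
Sum of its 49 digits: 219.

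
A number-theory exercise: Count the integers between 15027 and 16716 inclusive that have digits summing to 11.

The integers in [15027, 16716] that have digits summing to 11: 15032, 15041, 15050, 15104, 15113, 15122, …, 16310, 16400.
33 qualify.

33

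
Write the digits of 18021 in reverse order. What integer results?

12081

Reversing 18021 gives 12081.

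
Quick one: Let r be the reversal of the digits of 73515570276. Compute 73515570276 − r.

6308018739

Reverse of 73515570276 is 67207551537.
73515570276 − 67207551537 = 6308018739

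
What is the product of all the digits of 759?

7×5×9 = 315

315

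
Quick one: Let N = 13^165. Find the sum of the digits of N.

892

13^165 = 6319069480642433923999045940772557419649008396607754030592334163519412162795775152788384489312589510159993123067835775202934246783953818219463770772776967840257952548656938472729078493
Sum of its 184 digits: 892.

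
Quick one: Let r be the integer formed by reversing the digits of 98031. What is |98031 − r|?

84942

Reverse of 98031 is 13089.
|98031 − 13089| = 84942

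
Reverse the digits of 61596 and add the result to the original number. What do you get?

Reverse of 61596 is 69516.
61596 + 69516 = 131112

131112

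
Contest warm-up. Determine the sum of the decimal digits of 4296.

4+2+9+6 = 21

21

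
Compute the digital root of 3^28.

The digital root of n equals n mod 9 (or 9 when 9 | n), so we need 3^28 mod 9.
3^28 ≡ 0 (mod 9), so the digital root is 9.

9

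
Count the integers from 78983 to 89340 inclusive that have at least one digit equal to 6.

The integers in [78983, 89340] that have at least one digit equal to 6: 78986, 78996, 79006, 79016, 79026, 79036, …, 89326, 89336.
3502 qualify.

3502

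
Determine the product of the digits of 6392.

6×3×9×2 = 324

324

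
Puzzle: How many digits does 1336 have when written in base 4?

1336 in base 4 is 110320, which has 6 digits.

6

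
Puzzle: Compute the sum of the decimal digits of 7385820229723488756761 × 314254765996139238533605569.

7385820229723488756761 × 314254765996139238533605569 = 2321029207981306313818926063239782818834556002009
Sum of its 49 digits: 195.

195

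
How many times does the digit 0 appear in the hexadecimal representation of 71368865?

71368865 in base 16 is 44100A1.
The digit 0 appears 2 times.

2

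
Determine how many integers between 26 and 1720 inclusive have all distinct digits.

1059

The integers in [26, 1720] that have all distinct digits: 26, 27, 28, 29, 30, 31, …, 1709, 1720.
1059 qualify.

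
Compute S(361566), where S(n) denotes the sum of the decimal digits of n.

3+6+1+5+6+6 = 27

27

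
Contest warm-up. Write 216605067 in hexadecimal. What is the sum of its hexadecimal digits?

216605067 in base 16 is CE9218B.
Digit sum: 12+14+9+2+1+8+11 = 57.

57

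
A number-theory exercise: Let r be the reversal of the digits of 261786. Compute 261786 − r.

-425376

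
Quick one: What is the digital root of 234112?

2+3+4+1+1+2 = 13
1+3 = 4

4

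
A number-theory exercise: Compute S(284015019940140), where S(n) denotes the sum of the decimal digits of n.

2+8+4+0+1+5+0+1+9+9+4+0+1+4+0 = 48

48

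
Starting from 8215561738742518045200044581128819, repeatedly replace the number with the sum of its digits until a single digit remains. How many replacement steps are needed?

8215561738742518045200044581128819 → 135 → 9 (2 steps)

2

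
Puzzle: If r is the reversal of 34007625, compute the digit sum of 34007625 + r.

Reversal of 34007625 is 52670043; 34007625 + 52670043 = 86677668.
Digit sum of 86677668: 8+6+6+7+7+6+6+8 = 54.

54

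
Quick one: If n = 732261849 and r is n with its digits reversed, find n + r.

1680424086

Reverse of 732261849 is 948162237.
732261849 + 948162237 = 1680424086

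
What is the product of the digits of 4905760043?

4×9×0×5×7×6×0×0×4×3 = 0

0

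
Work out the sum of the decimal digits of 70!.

459

70! = 11978571669969891796072783721689098736458938142546425857555362864628009582789845319680000000000000000
Sum of its 101 digits: 459.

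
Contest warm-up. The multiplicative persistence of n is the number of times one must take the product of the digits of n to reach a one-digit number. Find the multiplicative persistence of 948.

4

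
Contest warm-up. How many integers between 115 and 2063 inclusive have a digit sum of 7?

61

The integers in [115, 2063] that have a digit sum of 7: 115, 124, 133, 142, 151, 160, …, 2041, 2050.
61 qualify.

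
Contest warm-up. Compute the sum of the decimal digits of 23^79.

23^79 = 377136916036719379357080255530026047930733649748554226841039586430617722050933700161527321714659968975035687
Sum of its 108 digits: 473.

473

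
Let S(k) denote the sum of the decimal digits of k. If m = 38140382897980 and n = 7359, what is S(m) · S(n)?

1680

S(38140382897980) = 3+8+1+4+0+3+8+2+8+9+7+9+8+0 = 70.
S(7359) = 7+3+5+9 = 24.
70 · 24 = 1680.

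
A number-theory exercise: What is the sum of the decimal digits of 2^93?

2^93 = 9903520314283042199192993792
Sum of its 28 digits: 125.

125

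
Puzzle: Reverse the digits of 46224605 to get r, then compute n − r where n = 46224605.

-4417659

Reverse of 46224605 is 50642264.
46224605 − 50642264 = -4417659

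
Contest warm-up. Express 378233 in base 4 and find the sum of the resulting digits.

14

378233 in base 4 is 1130111321.
Digit sum: 1+1+3+0+1+1+1+3+2+1 = 14.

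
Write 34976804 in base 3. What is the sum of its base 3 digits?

34976804 in base 3 is 2102211000011012.
Digit sum: 2+1+0+2+2+1+1+0+0+0+0+1+1+0+1+2 = 14.

14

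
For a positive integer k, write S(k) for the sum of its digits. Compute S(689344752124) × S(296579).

S(689344752124) = 6+8+9+3+4+4+7+5+2+1+2+4 = 55.
S(296579) = 2+9+6+5+7+9 = 38.
55 · 38 = 2090.

2090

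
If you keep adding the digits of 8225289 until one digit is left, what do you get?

9

8+2+2+5+2+8+9 = 36
3+6 = 9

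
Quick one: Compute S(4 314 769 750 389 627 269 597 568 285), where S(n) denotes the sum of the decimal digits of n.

153

4+3+1+4+7+6+9+7+5+0+3+8+9+6+2+7+2+6+9+5+9+7+5+6+8+2+8+5 = 153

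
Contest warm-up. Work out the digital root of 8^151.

8

The digital root of n equals n mod 9 (or 9 when 9 | n), so we need 8^151 mod 9.
8^151 ≡ 8 (mod 9), so the digital root is 8.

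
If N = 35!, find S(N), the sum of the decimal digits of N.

144

35! = 10333147966386144929666651337523200000000
Sum of its 41 digits: 144.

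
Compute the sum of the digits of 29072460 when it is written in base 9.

28

29072460 in base 9 is 60630823.
Digit sum: 6+0+6+3+0+8+2+3 = 28.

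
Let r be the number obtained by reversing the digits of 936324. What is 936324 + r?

Reverse of 936324 is 423639.
936324 + 423639 = 1359963

1359963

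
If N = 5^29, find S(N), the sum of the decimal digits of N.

5^29 = 186264514923095703125
Sum of its 21 digits: 83.

83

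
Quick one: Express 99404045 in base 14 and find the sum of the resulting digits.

65

99404045 in base 14 is D2B7D6D.
Digit sum: 13+2+11+7+13+6+13 = 65.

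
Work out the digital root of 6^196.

The digital root of n equals n mod 9 (or 9 when 9 | n), so we need 6^196 mod 9.
6^196 ≡ 0 (mod 9), so the digital root is 9.

9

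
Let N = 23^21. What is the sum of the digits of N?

23^21 = 39471584120695485887249589623
Sum of its 29 digits: 152.

152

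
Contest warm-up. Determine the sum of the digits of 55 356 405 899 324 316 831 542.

5+5+3+5+6+4+0+5+8+9+9+3+2+4+3+1+6+8+3+1+5+4+2 = 101

101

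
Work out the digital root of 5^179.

2

The digital root of n equals n mod 9 (or 9 when 9 | n), so we need 5^179 mod 9.
5^179 ≡ 2 (mod 9), so the digital root is 2.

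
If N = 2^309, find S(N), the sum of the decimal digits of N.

440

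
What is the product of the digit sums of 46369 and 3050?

224

S(46369) = 4+6+3+6+9 = 28.
S(3050) = 3+0+5+0 = 8.
28 · 8 = 224.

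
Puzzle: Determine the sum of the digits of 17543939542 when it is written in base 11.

52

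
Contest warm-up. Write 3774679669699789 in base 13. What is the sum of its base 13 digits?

3774679669699789 in base 13 is C602A9C4AA7366.
Digit sum: 12+6+0+2+10+9+12+4+10+10+7+3+6+6 = 97.

97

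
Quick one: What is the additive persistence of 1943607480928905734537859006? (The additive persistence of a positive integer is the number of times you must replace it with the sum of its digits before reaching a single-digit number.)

2

1943607480928905734537859006 → 132 → 6 (2 steps)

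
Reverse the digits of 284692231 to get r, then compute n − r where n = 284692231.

152395749

Reverse of 284692231 is 132296482.
284692231 − 132296482 = 152395749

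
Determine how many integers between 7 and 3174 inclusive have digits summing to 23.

The integers in [7, 3174] that have digits summing to 23: 599, 689, 698, 779, 788, 797, …, 2984, 2993.
64 qualify.

64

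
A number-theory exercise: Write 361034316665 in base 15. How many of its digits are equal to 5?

2

361034316665 in base 15 is 95D0B20CE5.
The digit 5 appears 2 times.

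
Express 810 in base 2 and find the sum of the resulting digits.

810 in base 2 is 1100101010.
Digit sum: 1+1+0+0+1+0+1+0+1+0 = 5.

5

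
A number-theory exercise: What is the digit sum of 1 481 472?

27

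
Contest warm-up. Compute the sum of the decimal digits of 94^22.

193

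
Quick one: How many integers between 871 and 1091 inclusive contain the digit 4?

The integers in [871, 1091] that contain the digit 4: 874, 884, 894, 904, 914, 924, …, 1074, 1084.
40 qualify.

40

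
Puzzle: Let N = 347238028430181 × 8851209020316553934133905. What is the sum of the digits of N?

347238028430181 × 8851209020316553934133905 = 3073476369438154071413094548078997386805
Sum of its 40 digits: 189.

189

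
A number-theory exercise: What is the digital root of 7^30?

The digital root of n equals n mod 9 (or 9 when 9 | n), so we need 7^30 mod 9.
7^30 ≡ 1 (mod 9), so the digital root is 1.

1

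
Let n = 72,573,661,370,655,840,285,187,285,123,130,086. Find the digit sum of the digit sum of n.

10

First digit sum: 145.
1+4+5 = 10.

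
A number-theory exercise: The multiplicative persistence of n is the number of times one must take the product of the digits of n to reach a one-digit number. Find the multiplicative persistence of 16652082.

1

16652082 → 0 (1 step)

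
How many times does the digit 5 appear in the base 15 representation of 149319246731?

1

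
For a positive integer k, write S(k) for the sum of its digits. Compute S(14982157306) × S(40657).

S(14982157306) = 1+4+9+8+2+1+5+7+3+0+6 = 46.
S(40657) = 4+0+6+5+7 = 22.
46 · 22 = 1012.

1012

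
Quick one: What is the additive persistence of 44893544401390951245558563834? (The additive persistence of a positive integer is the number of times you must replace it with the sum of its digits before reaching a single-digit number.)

44893544401390951245558563834 → 131 → 5 (2 steps)

2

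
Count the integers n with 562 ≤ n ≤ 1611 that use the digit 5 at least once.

310

The integers in [562, 1611] that use the digit 5 at least once: 562, 563, 564, 565, 566, 567, …, 1599, 1605.
310 qualify.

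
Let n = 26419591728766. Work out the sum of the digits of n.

73

2+6+4+1+9+5+9+1+7+2+8+7+6+6 = 73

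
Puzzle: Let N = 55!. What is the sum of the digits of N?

55! = 12696403353658275925965100847566516959580321051449436762275840000000000000
Sum of its 74 digits: 279.

279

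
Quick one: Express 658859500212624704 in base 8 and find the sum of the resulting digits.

63

658859500212624704 in base 8 is 44445723460304116500.
Digit sum: 4+4+4+4+5+7+2+3+4+6+0+3+0+4+1+1+6+5+0+0 = 63.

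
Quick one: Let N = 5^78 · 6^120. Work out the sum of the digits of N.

333

5^78 · 6^120 = 7903334879956616854698293263473263988248031684706455044208344331976704000000000000000000000000000000000000000000000000000000000000000000000000000000
Sum of its 148 digits: 333.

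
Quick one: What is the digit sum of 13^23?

13^23 = 41753905413413116367045797
Sum of its 26 digits: 106.

106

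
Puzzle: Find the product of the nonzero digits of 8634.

576

8×6×3×4 = 576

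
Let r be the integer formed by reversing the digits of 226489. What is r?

984622

Reversing 226489 gives 984622.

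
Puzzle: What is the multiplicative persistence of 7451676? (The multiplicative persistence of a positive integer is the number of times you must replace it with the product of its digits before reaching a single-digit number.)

2

7451676 → 35280 → 0 (2 steps)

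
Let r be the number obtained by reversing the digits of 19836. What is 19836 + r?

83727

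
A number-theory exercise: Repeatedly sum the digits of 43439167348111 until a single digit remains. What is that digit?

4+3+4+3+9+1+6+7+3+4+8+1+1+1 = 55
5+5 = 10
1+0 = 1

1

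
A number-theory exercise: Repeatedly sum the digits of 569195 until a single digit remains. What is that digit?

5+6+9+1+9+5 = 35
3+5 = 8

8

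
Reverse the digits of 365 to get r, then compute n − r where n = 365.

-198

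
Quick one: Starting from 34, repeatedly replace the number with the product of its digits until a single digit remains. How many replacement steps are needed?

34 → 12 → 2 (2 steps)

2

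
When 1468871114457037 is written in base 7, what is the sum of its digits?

49

1468871114457037 in base 7 is 621252302350052524.
Digit sum: 6+2+1+2+5+2+3+0+2+3+5+0+0+5+2+5+2+4 = 49.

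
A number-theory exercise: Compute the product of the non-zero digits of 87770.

2744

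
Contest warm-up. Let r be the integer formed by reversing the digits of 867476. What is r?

674768

Reversing 867476 gives 674768.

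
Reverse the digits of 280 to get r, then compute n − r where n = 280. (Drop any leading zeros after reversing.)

198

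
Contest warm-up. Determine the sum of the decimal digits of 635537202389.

53

6+3+5+5+3+7+2+0+2+3+8+9 = 53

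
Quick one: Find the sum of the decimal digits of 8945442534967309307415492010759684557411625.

8+9+4+5+4+4+2+5+3+4+9+6+7+3+0+9+3+0+7+4+1+5+4+9+2+0+1+0+7+5+9+6+8+4+5+5+7+4+1+1+6+2+5 = 193

193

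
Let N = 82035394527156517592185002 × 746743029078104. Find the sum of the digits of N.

82035394527156517592185002 × 746743029078104 = 61259359000826173158029047771871075396208
Sum of its 41 digits: 174.

174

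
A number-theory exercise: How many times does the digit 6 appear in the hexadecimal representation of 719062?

1

719062 in base 16 is AF8D6.
The digit 6 appears 1 time.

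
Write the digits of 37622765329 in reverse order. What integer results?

92356722673

Reversing 37622765329 gives 92356722673.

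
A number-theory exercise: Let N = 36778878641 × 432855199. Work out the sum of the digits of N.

36778878641 × 432855199 = 15919928833146904559
Sum of its 20 digits: 101.

101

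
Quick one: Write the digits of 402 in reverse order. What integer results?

Reversing 402 gives 204.

204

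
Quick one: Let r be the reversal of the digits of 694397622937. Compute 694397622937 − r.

Reverse of 694397622937 is 739226793496.
694397622937 − 739226793496 = -44829170559

-44829170559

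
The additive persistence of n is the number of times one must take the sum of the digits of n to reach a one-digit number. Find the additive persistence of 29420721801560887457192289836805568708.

29420721801560887457192289836805568708 → 181 → 10 → 1 (3 steps)

3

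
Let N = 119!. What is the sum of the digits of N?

774

119! = 55745857612076058813234317117419771556272886109483581752463927935846946310374691578057284710599874844234646982443450754604453404911734348832487342619913750049708004343808000000000000000000000000000
Sum of its 197 digits: 774.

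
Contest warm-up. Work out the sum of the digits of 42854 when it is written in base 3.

10

42854 in base 3 is 2011210012.
Digit sum: 2+0+1+1+2+1+0+0+1+2 = 10.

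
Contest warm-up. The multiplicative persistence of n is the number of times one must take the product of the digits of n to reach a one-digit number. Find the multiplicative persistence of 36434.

4

36434 → 864 → 192 → 18 → 8 (4 steps)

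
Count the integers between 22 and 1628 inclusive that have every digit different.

1011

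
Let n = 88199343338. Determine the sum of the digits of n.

8+8+1+9+9+3+4+3+3+3+8 = 59

59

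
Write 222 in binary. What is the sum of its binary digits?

222 in base 2 is 11011110.
Digit sum: 1+1+0+1+1+1+1+0 = 6.

6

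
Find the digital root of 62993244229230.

3

6+2+9+9+3+2+4+4+2+2+9+2+3+0 = 57
5+7 = 12
1+2 = 3
(Equivalently, 62993244229230 mod 9 = 3.)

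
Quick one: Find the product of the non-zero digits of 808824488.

1048576

8×8×8×2×4×4×8×8 = 1048576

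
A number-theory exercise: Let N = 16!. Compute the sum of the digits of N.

63

16! = 20922789888000
Sum of its 14 digits: 63.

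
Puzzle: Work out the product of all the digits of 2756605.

2×7×5×6×6×0×5 = 0

0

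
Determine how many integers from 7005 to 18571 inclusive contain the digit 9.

The integers in [7005, 18571] that contain the digit 9: 7009, 7019, 7029, 7039, 7049, 7059, …, 18559, 18569.
3812 qualify.

3812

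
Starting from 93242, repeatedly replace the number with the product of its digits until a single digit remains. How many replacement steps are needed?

3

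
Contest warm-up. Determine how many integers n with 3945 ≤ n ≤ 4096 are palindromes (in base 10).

2

The integers in [3945, 4096] that are palindromes (in base 10): 3993, 4004.
2 qualify.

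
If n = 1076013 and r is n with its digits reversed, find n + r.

4182714

Reverse of 1076013 is 3106701.
1076013 + 3106701 = 4182714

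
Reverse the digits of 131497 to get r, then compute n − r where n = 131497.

-662634

Reverse of 131497 is 794131.
131497 − 794131 = -662634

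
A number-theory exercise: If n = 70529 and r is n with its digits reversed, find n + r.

163036

Reverse of 70529 is 92507.
70529 + 92507 = 163036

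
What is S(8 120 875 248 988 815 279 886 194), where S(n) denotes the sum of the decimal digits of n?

138

8+1+2+0+8+7+5+2+4+8+9+8+8+8+1+5+2+7+9+8+8+6+1+9+4 = 138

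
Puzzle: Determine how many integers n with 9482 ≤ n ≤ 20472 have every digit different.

3362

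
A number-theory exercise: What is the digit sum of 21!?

21! = 51090942171709440000
Sum of its 20 digits: 63.

63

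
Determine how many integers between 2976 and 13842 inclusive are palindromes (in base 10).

The integers in [2976, 13842] that are palindromes (in base 10): 2992, 3003, 3113, 3223, 3333, 3443, …, 13731, 13831.
110 qualify.

110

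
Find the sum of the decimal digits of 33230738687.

50

3+3+2+3+0+7+3+8+6+8+7 = 50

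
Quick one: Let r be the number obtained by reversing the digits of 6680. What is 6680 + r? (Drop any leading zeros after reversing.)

Reverse of 6680 is 866.
6680 + 866 = 7546

7546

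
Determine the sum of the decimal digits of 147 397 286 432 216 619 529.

97

1+4+7+3+9+7+2+8+6+4+3+2+2+1+6+6+1+9+5+2+9 = 97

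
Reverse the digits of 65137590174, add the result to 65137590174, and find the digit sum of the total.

33

Reversal of 65137590174 is 47109573156; 65137590174 + 47109573156 = 112247163330.
Digit sum of 112247163330: 1+1+2+2+4+7+1+6+3+3+3+0 = 33.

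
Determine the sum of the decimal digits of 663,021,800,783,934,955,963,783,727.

6+6+3+0+2+1+8+0+0+7+8+3+9+3+4+9+5+5+9+6+3+7+8+3+7+2+7 = 131

131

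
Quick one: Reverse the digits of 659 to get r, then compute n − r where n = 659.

-297

Reverse of 659 is 956.
659 − 956 = -297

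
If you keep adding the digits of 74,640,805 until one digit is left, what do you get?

7+4+6+4+0+8+0+5 = 34
3+4 = 7

7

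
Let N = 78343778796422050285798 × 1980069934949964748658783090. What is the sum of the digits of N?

251

78343778796422050285798 × 1980069934949964748658783090 = 155126160985165836678867099976506824280317389555820
Sum of its 51 digits: 251.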